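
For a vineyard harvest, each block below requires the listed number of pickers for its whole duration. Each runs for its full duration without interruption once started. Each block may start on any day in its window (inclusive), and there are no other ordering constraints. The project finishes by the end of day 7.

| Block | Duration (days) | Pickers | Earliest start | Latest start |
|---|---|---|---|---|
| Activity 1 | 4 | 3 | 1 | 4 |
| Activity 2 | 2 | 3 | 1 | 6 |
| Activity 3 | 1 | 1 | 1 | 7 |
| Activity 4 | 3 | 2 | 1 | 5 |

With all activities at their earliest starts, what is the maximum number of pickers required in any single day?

9

Early-start schedule: Activity 1@1, Activity 2@1, Activity 3@1, Activity 4@1.
Load per day: day 1: 9, day 2: 8, day 3: 5, day 4: 3, day 5: 0, day 6: 0, day 7: 0.
Peak is 9.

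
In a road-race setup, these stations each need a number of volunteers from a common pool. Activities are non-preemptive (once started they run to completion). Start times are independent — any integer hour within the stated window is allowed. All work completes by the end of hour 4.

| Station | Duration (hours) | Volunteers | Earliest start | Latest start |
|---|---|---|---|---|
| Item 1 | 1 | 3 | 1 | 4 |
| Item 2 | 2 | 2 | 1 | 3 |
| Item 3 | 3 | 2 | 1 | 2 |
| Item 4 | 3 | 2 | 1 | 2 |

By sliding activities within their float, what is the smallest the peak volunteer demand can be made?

6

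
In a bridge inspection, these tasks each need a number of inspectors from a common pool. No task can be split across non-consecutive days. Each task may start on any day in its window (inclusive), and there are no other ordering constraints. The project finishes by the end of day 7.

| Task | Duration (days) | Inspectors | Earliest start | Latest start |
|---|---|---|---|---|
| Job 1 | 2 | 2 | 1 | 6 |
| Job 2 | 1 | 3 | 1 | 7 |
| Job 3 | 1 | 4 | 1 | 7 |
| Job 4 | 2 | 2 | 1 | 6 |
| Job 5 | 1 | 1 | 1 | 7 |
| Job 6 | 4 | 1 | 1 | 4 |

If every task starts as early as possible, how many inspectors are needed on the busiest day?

13

Early-start schedule: Job 1@1, Job 2@1, Job 3@1, Job 4@1, Job 5@1, Job 6@1.
Load per day: day 1: 13, day 2: 5, day 3: 1, day 4: 1, day 5: 0, day 6: 0, day 7: 0.
Peak is 13.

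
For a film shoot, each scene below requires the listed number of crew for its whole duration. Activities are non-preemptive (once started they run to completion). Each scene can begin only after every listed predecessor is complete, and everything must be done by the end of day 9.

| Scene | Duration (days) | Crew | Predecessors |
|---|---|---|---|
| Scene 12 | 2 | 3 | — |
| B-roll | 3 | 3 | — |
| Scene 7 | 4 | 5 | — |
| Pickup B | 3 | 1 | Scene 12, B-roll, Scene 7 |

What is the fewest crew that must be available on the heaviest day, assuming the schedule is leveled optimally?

Early-start (Scene 12@1, B-roll@1, Scene 7@1, Pickup B@5) gives peak 11: d1:11  d2:11  d3:8  d4:5  d5:1  d6:1  d7:1  d8:0  d9:0.
Shift Scene 7→3, Pickup B→7.
Schedule Scene 12@1, B-roll@1, Scene 7@3, Pickup B@7: d1:6  d2:6  d3:8  d4:5  d5:5  d6:5  d7:1  d8:1  d9:1 — peak 8.

8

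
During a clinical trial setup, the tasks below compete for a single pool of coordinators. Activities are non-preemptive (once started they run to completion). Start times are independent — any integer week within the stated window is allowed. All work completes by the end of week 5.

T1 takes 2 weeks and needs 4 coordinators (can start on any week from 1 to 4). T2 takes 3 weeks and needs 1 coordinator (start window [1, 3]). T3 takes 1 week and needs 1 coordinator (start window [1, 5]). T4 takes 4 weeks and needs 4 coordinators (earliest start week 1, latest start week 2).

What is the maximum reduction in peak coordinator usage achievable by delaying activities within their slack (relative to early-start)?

2

Early-start peak: w1:10  w2:9  w3:5  w4:4  w5:0 ⇒ 10.
Leveled (T1@1, T2@3, T3@1, T4@2): w1:5  w2:8  w3:5  w4:5  w5:5 ⇒ 8.
Reduction 10 − 8 = 2.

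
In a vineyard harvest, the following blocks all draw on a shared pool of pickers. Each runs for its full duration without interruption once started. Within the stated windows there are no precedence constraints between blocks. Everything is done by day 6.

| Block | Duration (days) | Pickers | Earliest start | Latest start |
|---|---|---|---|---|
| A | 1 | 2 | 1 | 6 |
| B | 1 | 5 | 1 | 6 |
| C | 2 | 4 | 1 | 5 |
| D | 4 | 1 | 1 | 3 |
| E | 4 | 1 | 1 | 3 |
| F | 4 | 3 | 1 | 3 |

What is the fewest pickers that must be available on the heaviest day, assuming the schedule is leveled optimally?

Early-start (A@1, B@1, C@1, D@1, E@1, F@1) gives peak 16: d1:16  d2:9  d3:5  d4:5  d5:0  d6:0.
Shift B→2, C→5, F→3.
Schedule A@1, B@2, C@5, D@1, E@1, F@3: d1:4  d2:7  d3:5  d4:5  d5:7  d6:7 — peak 7.

7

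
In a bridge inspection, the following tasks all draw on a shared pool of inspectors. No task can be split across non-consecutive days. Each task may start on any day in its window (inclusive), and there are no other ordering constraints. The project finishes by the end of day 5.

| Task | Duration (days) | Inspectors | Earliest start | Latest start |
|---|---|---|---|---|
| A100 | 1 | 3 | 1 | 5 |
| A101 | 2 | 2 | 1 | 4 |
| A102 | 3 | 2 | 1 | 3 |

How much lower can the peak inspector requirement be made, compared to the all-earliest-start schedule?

Early-start peak: d1:7  d2:4  d3:2  d4:0  d5:0 ⇒ 7.
Leveled (A100@1, A101@2, A102@2): d1:3  d2:4  d3:4  d4:2  d5:0 ⇒ 4.
Reduction 7 − 4 = 3.

3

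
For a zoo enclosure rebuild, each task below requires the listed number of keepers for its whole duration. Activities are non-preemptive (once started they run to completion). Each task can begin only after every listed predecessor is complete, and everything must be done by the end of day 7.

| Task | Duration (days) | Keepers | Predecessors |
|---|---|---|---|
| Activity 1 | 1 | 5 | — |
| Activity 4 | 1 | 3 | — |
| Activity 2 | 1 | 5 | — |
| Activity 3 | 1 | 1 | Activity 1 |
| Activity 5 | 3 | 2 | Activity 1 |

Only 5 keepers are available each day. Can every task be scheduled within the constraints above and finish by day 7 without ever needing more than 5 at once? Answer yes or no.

Schedule Activity 1@1, Activity 4@2, Activity 2@3, Activity 3@2, Activity 5@4: d1:5  d2:4  d3:5  d4:2  d5:2  d6:2  d7:0 — peak 5 ≤ 5.

yes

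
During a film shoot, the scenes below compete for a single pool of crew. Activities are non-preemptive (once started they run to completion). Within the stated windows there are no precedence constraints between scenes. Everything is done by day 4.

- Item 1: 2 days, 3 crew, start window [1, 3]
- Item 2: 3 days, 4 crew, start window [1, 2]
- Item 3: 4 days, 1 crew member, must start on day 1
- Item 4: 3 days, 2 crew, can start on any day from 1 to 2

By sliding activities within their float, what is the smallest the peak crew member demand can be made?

Schedule Item 1@1, Item 2@1, Item 3@1, Item 4@1: d1:10  d2:10  d3:7  d4:1 — peak 10.
No arrangement of the 12 feasible schedules does better.

10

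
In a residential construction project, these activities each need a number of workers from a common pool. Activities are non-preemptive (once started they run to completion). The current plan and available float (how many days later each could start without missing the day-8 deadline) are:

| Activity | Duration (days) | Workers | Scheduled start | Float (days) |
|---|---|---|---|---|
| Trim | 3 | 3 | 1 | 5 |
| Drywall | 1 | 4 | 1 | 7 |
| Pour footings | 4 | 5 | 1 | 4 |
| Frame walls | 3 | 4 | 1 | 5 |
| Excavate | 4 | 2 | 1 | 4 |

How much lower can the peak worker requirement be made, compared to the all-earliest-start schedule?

11

Early-start peak: d1:18  d2:14  d3:14  d4:7  d5:0  d6:0  d7:0  d8:0 ⇒ 18.
Leveled (Trim@1, Drywall@1, Pour footings@5, Frame walls@2, Excavate@4): d1:7  d2:7  d3:7  d4:6  d5:7  d6:7  d7:7  d8:5 ⇒ 7.
Reduction 18 − 7 = 11.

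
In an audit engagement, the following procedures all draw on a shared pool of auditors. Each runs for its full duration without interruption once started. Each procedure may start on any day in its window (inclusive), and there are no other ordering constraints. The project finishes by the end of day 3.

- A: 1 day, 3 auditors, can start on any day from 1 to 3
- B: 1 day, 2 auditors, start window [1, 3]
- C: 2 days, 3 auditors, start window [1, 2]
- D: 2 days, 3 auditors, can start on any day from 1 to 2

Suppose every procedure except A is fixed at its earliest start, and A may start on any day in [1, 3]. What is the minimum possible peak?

A@1: d1:11  d2:6  d3:0 → peak 11
A@2: d1:8  d2:9  d3:0 → peak 9
A@3: d1:8  d2:6  d3:3 → peak 8
Best is A@3, peak 8.

8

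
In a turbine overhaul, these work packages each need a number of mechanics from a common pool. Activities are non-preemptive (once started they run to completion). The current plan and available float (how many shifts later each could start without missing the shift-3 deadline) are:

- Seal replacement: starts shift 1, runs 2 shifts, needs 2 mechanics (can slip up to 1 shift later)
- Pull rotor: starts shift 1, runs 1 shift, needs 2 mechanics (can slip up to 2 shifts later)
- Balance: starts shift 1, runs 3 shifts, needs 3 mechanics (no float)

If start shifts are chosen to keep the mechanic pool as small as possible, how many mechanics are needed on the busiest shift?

Early-start (Seal replacement@1, Pull rotor@1, Balance@1) gives peak 7: s1:7  s2:5  s3:3.
Shift Pull rotor→3.
Schedule Seal replacement@1, Pull rotor@3, Balance@1: s1:5  s2:5  s3:5 — peak 5.
Total mechanic-shifts = 15 over 3 shifts ⇒ peak ≥ ⌈15/3⌉ = 5, so 5 is optimal.

5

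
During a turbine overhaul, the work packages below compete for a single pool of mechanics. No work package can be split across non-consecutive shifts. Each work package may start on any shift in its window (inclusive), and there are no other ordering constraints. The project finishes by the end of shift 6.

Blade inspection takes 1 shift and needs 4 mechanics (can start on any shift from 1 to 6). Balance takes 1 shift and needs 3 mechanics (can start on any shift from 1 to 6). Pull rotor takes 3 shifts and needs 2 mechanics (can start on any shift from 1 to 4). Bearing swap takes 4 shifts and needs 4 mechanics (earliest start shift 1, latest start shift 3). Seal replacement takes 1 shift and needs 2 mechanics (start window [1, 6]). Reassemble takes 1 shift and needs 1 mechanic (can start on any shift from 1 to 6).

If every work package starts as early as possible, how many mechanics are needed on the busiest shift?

16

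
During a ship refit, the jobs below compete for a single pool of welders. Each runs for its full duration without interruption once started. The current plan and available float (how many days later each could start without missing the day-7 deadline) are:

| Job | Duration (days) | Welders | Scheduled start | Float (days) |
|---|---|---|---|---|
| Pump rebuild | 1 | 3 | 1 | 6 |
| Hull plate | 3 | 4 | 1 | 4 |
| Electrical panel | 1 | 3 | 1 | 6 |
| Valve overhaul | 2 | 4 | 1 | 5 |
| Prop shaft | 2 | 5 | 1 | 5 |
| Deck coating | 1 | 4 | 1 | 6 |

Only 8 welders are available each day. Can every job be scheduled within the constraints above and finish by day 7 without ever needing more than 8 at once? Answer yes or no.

yes

Schedule Pump rebuild@1, Hull plate@1, Electrical panel@2, Valve overhaul@3, Prop shaft@5, Deck coating@4: d1:7  d2:7  d3:8  d4:8  d5:5  d6:5  d7:0 — peak 8 ≤ 8.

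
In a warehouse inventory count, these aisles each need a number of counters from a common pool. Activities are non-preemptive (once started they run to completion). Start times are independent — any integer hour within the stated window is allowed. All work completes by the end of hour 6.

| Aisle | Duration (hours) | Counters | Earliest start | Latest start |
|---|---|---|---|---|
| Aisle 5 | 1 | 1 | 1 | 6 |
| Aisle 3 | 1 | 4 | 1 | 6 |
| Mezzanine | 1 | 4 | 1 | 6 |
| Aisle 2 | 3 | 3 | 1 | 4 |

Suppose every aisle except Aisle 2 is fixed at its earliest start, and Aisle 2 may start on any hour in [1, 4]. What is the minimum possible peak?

9

Aisle 2@1: h1:12  h2:3  h3:3  h4:0  h5:0  h6:0 → peak 12
Aisle 2@2: h1:9  h2:3  h3:3  h4:3  h5:0  h6:0 → peak 9
Aisle 2@3: h1:9  h2:0  h3:3  h4:3  h5:3  h6:0 → peak 9
Aisle 2@4: h1:9  h2:0  h3:0  h4:3  h5:3  h6:3 → peak 9
Best is Aisle 2@2, peak 9.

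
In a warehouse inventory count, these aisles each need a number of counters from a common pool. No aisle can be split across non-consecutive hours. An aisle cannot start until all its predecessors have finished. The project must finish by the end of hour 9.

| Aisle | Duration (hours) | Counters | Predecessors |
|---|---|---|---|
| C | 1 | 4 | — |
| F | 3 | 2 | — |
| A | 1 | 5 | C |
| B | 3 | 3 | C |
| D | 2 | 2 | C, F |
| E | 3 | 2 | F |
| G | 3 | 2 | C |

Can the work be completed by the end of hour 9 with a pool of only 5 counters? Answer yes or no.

no

The minimum achievable peak is 6; 5 < 6, so no feasible schedule stays within the cap.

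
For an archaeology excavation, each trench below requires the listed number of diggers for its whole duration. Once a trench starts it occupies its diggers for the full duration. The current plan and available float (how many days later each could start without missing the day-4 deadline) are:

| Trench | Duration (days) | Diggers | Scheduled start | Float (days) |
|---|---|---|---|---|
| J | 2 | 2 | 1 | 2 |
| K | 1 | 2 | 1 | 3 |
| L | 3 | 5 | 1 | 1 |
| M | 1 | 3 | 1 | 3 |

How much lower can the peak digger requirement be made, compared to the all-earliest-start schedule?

5

Early-start peak: d1:12  d2:7  d3:5  d4:0 ⇒ 12.
Leveled (J@1, K@1, L@2, M@1): d1:7  d2:7  d3:5  d4:5 ⇒ 7.
Reduction 12 − 7 = 5.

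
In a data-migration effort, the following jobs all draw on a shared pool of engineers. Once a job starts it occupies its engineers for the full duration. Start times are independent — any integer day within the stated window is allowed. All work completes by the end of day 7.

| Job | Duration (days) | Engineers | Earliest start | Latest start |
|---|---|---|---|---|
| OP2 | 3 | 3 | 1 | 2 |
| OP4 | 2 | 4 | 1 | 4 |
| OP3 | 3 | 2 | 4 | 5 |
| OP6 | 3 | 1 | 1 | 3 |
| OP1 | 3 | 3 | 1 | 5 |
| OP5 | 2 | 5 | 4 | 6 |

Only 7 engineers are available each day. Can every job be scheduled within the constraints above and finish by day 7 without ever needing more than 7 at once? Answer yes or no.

yes

Schedule OP2@1, OP4@1, OP3@4, OP6@3, OP1@3, OP5@6: d1:7  d2:7  d3:7  d4:6  d5:6  d6:7  d7:5 — peak 7 ≤ 7.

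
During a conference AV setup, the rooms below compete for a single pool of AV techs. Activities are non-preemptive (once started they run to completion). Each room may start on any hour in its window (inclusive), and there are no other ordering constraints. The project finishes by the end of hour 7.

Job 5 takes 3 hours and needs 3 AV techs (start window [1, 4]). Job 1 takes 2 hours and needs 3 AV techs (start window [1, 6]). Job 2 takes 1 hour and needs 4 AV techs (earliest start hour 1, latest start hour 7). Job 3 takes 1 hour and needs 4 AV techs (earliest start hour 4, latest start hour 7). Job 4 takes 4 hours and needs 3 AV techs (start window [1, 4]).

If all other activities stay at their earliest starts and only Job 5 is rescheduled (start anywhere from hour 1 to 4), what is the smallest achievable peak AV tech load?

10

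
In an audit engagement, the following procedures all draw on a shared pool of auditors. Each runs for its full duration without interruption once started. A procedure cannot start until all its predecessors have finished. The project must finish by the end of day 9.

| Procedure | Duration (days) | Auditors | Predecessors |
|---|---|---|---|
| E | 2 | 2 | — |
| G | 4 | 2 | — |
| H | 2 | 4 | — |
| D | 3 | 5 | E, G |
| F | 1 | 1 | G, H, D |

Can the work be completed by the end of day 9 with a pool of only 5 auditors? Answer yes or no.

The minimum achievable peak is 6; 5 < 6, so no feasible schedule stays within the cap.

no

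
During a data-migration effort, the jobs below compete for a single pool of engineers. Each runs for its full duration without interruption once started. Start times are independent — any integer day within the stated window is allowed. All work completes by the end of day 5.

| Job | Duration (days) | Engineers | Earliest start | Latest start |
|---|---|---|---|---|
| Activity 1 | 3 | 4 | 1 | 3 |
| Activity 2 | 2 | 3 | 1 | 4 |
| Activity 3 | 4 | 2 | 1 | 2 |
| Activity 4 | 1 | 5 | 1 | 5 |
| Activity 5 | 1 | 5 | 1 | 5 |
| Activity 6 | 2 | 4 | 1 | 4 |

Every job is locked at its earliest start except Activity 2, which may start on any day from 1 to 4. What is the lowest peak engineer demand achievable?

20

Activity 2@1: d1:23  d2:13  d3:6  d4:2  d5:0 → peak 23
Activity 2@2: d1:20  d2:13  d3:9  d4:2  d5:0 → peak 20
Activity 2@3: d1:20  d2:10  d3:9  d4:5  d5:0 → peak 20
Activity 2@4: d1:20  d2:10  d3:6  d4:5  d5:3 → peak 20
Best is Activity 2@2, peak 20.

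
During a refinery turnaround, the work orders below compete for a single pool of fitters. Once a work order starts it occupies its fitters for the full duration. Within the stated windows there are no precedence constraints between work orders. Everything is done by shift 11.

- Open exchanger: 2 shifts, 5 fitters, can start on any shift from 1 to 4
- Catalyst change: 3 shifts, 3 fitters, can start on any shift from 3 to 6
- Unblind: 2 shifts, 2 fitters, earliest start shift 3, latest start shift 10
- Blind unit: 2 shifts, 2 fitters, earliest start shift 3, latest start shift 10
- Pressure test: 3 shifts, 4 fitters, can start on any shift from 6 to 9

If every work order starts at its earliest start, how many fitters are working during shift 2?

5

At early start, shift 2 has: Open exchanger.
Demand: 5 = 5.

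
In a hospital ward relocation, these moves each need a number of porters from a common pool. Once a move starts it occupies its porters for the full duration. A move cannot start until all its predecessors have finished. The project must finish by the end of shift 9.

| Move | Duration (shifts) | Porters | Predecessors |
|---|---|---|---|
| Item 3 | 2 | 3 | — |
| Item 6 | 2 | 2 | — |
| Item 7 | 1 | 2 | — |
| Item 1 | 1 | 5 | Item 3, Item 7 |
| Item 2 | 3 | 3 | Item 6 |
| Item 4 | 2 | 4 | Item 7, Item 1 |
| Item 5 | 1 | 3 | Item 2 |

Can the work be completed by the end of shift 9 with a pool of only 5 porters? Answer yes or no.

yes

Schedule Item 3@1, Item 6@1, Item 7@3, Item 1@6, Item 2@3, Item 4@7, Item 5@9: s1:5  s2:5  s3:5  s4:3  s5:3  s6:5  s7:4  s8:4  s9:3 — peak 5 ≤ 5.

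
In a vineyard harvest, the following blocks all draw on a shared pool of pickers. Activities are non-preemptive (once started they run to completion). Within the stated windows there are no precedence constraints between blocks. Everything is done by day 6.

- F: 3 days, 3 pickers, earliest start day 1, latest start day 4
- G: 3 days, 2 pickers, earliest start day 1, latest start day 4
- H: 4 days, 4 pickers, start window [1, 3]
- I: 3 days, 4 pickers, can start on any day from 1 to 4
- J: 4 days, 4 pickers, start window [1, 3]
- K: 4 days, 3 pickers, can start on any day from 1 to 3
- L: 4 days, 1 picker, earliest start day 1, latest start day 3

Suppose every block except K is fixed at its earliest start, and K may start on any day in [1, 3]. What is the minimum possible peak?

K@1: d1:21  d2:21  d3:21  d4:12  d5:0  d6:0 → peak 21
K@2: d1:18  d2:21  d3:21  d4:12  d5:3  d6:0 → peak 21
K@3: d1:18  d2:18  d3:21  d4:12  d5:3  d6:3 → peak 21
Best is K@1, peak 21.

21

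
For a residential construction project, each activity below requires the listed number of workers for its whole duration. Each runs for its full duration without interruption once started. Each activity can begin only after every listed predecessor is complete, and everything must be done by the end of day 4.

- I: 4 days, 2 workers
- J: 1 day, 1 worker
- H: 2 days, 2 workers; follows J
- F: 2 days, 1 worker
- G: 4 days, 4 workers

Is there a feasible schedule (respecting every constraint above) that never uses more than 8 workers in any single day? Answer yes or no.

yes

Schedule I@1, J@1, H@3, F@1, G@1: d1:8  d2:7  d3:8  d4:8 — peak 8 ≤ 8.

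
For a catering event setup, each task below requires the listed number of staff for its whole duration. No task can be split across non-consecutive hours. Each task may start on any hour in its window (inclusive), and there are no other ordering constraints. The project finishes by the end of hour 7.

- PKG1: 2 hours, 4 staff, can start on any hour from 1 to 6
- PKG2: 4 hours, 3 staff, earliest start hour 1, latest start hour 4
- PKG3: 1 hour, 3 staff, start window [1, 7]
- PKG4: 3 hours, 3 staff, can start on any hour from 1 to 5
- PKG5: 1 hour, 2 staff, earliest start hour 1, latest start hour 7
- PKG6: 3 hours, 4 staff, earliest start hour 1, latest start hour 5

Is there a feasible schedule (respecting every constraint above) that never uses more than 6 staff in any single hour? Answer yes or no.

Total staffer-hours = 46; over 7 hours the average is 46/7 > 6, so some hour must exceed 6.

no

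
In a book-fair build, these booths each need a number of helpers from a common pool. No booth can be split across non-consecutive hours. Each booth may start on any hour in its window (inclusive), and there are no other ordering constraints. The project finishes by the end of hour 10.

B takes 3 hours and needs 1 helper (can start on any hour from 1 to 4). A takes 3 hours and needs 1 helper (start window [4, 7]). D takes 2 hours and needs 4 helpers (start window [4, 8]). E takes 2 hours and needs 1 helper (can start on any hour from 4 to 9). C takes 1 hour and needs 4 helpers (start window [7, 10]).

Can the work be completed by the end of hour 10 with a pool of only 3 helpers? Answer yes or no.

The minimum achievable peak is 4; 3 < 4, so no feasible schedule stays within the cap.

no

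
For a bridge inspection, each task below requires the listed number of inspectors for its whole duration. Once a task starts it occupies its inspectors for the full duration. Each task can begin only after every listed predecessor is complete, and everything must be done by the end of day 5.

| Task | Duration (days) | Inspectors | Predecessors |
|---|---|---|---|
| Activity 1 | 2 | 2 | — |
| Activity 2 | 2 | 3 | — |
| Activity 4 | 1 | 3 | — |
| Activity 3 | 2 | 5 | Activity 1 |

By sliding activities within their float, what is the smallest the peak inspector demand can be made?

Early-start (Activity 1@1, Activity 2@1, Activity 4@1, Activity 3@3) gives peak 8: d1:8  d2:5  d3:5  d4:5  d5:0.
Shift Activity 4→3, Activity 3→4.
Schedule Activity 1@1, Activity 2@1, Activity 4@3, Activity 3@4: d1:5  d2:5  d3:3  d4:5  d5:5 — peak 5.
Total inspector-days = 23 over 5 days ⇒ peak ≥ ⌈23/5⌉ = 5, so 5 is optimal.

5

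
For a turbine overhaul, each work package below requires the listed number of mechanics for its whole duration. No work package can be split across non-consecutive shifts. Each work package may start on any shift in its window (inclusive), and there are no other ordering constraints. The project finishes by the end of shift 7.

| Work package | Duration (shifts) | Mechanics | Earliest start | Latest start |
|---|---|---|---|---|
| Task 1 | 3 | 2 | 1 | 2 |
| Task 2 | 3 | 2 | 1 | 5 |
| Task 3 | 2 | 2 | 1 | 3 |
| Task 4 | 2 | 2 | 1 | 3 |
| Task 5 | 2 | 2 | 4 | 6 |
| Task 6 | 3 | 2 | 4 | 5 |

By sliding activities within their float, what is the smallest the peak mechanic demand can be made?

6

Early-start (Task 1@1, Task 2@1, Task 3@1, Task 4@1, Task 5@4, Task 6@4) gives peak 8: s1:8  s2:8  s3:4  s4:4  s5:4  s6:2  s7:0.
Shift Task 4→3.
Schedule Task 1@1, Task 2@1, Task 3@1, Task 4@3, Task 5@4, Task 6@4: s1:6  s2:6  s3:6  s4:6  s5:4  s6:2  s7:0 — peak 6.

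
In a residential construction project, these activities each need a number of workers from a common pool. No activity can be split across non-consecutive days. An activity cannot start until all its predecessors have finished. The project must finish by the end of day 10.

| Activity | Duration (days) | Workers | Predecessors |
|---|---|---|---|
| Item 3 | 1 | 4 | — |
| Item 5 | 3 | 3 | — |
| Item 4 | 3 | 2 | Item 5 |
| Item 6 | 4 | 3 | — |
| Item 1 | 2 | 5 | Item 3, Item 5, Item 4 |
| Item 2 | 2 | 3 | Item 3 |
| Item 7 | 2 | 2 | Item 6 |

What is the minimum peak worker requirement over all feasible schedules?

6

Early-start (Item 3@1, Item 5@1, Item 4@4, Item 6@1, Item 1@7, Item 2@2, Item 7@5) gives peak 10: d1:10  d2:9  d3:9  d4:5  d5:4  d6:4  d7:5  d8:5  d9:0  d10:0.
Shift Item 5→2, Item 4→6, Item 6→2, Item 1→9, Item 2→5, Item 7→7.
Schedule Item 3@1, Item 5@2, Item 4@6, Item 6@2, Item 1@9, Item 2@5, Item 7@7: d1:4  d2:6  d3:6  d4:6  d5:6  d6:5  d7:4  d8:4  d9:5  d10:5 — peak 6.
Total worker-days = 51 over 10 days ⇒ peak ≥ ⌈51/10⌉ = 6, so 6 is optimal.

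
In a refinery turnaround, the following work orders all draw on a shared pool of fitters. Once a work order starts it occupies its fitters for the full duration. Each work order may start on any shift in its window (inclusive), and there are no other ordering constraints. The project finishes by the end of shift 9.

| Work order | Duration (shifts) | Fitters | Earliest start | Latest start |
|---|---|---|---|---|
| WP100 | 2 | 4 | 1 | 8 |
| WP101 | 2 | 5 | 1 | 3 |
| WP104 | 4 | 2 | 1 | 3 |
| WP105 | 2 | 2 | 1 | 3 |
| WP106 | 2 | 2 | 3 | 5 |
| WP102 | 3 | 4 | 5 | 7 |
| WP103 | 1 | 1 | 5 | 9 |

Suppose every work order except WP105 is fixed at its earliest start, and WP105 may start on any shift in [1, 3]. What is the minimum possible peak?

WP105@1: s1:13  s2:13  s3:4  s4:4  s5:5  s6:4  s7:4  s8:0  s9:0 → peak 13
WP105@2: s1:11  s2:13  s3:6  s4:4  s5:5  s6:4  s7:4  s8:0  s9:0 → peak 13
WP105@3: s1:11  s2:11  s3:6  s4:6  s5:5  s6:4  s7:4  s8:0  s9:0 → peak 11
Best is WP105@3, peak 11.

11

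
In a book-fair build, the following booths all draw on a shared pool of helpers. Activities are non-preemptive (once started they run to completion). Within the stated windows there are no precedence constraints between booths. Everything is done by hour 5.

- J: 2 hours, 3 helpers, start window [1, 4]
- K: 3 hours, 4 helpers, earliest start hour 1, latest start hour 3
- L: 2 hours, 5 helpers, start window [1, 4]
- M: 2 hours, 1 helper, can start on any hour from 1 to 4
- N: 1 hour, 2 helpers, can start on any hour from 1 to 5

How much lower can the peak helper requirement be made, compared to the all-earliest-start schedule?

8

Early-start peak: h1:15  h2:13  h3:4  h4:0  h5:0 ⇒ 15.
Leveled (J@1, K@1, L@4, M@3, N@3): h1:7  h2:7  h3:7  h4:6  h5:5 ⇒ 7.
Reduction 15 − 7 = 8.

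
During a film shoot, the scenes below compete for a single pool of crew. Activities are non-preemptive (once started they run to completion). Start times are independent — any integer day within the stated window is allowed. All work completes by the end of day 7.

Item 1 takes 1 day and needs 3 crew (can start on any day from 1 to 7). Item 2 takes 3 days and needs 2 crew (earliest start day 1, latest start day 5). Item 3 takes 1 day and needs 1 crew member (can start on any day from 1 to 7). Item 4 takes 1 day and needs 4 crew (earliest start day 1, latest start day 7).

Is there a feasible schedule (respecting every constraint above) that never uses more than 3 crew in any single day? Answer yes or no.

no

The minimum achievable peak is 4; 3 < 4, so no feasible schedule stays within the cap.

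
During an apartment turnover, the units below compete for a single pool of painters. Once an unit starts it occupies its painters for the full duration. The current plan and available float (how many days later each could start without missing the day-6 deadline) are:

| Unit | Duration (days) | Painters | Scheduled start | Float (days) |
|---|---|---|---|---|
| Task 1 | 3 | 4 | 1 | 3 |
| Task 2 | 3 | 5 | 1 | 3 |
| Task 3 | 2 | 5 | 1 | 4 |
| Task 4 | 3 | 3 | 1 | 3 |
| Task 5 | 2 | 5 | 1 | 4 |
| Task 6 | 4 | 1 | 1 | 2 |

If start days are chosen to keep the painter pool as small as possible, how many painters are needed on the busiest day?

Early-start (Task 1@1, Task 2@1, Task 3@1, Task 4@1, Task 5@1, Task 6@1) gives peak 23: d1:23  d2:23  d3:13  d4:1  d5:0  d6:0.
Shift Task 2→4, Task 5→4, Task 6→3.
Schedule Task 1@1, Task 2@4, Task 3@1, Task 4@1, Task 5@4, Task 6@3: d1:12  d2:12  d3:8  d4:11  d5:11  d6:6 — peak 12.

12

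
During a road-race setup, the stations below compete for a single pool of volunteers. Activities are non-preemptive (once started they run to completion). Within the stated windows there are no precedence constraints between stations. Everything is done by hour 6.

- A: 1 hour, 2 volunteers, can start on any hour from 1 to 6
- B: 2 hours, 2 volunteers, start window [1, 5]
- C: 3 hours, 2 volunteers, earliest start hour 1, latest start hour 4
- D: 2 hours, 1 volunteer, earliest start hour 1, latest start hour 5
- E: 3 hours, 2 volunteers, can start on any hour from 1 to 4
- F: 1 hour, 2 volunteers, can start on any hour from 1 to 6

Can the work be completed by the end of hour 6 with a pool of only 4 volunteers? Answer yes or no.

yes

Schedule A@1, B@1, C@2, D@5, E@3, F@6: h1:4  h2:4  h3:4  h4:4  h5:3  h6:3 — peak 4 ≤ 4.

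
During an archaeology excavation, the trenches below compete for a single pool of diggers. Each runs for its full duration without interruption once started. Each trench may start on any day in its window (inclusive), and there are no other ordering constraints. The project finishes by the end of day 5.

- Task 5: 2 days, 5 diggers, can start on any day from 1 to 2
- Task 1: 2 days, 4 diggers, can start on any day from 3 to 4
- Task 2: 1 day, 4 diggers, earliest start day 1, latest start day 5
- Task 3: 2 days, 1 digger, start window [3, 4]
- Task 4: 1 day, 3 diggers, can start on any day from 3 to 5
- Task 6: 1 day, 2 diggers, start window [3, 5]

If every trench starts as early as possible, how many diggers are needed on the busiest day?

10

Early-start schedule: Task 5@1, Task 1@3, Task 2@1, Task 3@3, Task 4@3, Task 6@3.
Load per day: day 1: 9, day 2: 5, day 3: 10, day 4: 5, day 5: 0.
Peak is 10.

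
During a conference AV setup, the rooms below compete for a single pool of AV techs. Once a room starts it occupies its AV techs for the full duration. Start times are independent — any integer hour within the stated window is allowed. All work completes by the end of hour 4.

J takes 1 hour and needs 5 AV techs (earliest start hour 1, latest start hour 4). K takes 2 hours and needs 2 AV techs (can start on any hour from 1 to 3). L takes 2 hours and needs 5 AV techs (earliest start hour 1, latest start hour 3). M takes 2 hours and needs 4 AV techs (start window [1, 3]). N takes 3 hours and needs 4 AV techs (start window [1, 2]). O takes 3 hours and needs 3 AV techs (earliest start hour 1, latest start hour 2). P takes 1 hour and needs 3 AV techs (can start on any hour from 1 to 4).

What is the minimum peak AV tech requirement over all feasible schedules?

Early-start (J@1, K@1, L@1, M@1, N@1, O@1, P@1) gives peak 26: h1:26  h2:18  h3:7  h4:0.
Shift K→3, M→3, N→2, P→4.
Schedule J@1, K@3, L@1, M@3, N@2, O@1, P@4: h1:13  h2:12  h3:13  h4:13 — peak 13.
Total AV tech-hours = 51 over 4 hours ⇒ peak ≥ ⌈51/4⌉ = 13, so 13 is optimal.

13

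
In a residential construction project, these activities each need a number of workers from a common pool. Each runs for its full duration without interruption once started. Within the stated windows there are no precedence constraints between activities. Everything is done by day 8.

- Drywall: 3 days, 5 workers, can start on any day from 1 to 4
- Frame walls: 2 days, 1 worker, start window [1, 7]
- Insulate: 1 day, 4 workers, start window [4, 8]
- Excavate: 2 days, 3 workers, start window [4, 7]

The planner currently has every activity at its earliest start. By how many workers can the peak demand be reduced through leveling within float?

Early-start peak: d1:6  d2:6  d3:5  d4:7  d5:3  d6:0  d7:0  d8:0 ⇒ 7.
Leveled (Drywall@1, Frame walls@4, Insulate@4, Excavate@5): d1:5  d2:5  d3:5  d4:5  d5:4  d6:3  d7:0  d8:0 ⇒ 5.
Reduction 7 − 5 = 2.

2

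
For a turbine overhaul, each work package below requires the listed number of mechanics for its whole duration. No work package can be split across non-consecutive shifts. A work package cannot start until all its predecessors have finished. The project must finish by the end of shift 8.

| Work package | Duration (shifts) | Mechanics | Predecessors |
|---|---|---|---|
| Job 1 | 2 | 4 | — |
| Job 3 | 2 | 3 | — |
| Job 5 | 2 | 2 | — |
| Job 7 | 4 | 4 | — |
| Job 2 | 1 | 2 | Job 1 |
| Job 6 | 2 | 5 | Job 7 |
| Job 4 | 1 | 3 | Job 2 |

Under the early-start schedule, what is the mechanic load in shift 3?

At early start, shift 3 has: Job 7, Job 2.
Demand: 4 + 2 = 6.

6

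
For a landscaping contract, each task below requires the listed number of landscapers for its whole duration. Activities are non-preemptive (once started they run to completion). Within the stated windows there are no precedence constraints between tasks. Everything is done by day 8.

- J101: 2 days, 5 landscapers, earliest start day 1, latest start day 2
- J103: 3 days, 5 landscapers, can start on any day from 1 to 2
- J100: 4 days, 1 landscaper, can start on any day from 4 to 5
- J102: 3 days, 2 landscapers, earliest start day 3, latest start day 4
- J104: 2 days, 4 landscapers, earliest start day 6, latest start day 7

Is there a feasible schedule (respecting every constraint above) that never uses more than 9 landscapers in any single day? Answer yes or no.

no

The minimum achievable peak is 10; 9 < 10, so no feasible schedule stays within the cap.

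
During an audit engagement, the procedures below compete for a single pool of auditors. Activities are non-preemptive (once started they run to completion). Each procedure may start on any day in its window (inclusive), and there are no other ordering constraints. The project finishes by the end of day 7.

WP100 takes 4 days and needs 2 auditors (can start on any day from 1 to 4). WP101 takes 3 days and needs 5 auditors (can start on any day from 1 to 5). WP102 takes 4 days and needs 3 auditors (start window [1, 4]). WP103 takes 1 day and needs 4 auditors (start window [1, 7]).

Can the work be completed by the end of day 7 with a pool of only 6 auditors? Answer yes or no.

The minimum achievable peak is 7; 6 < 7, so no feasible schedule stays within the cap.

no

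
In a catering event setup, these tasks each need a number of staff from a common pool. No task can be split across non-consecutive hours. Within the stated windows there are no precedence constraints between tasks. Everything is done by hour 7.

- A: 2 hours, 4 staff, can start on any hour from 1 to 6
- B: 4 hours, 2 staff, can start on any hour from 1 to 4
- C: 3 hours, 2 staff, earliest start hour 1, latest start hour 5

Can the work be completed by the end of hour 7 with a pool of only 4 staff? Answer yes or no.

Schedule A@1, B@3, C@3: h1:4  h2:4  h3:4  h4:4  h5:4  h6:2  h7:0 — peak 4 ≤ 4.

yes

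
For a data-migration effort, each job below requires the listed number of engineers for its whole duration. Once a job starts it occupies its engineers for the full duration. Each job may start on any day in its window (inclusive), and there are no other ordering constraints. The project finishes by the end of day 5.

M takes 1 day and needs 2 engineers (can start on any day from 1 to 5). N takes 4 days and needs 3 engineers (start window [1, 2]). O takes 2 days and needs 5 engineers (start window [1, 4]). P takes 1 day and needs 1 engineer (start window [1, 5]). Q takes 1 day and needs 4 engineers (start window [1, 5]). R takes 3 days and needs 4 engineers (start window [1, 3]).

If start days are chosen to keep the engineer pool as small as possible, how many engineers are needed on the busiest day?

Early-start (M@1, N@1, O@1, P@1, Q@1, R@1) gives peak 19: d1:19  d2:12  d3:7  d4:3  d5:0.
Shift O→4, P→2, Q→5.
Schedule M@1, N@1, O@4, P@2, Q@5, R@1: d1:9  d2:8  d3:7  d4:8  d5:9 — peak 9.
Total engineer-days = 41 over 5 days ⇒ peak ≥ ⌈41/5⌉ = 9, so 9 is optimal.

9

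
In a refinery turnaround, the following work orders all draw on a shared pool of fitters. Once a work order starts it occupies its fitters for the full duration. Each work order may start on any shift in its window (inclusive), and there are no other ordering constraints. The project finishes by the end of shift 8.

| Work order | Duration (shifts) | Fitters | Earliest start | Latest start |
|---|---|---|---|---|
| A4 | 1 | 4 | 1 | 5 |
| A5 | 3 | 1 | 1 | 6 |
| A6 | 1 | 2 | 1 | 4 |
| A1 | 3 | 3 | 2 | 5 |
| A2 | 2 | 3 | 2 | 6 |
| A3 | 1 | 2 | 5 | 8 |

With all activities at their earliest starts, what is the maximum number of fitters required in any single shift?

Early-start schedule: A4@1, A5@1, A6@1, A1@2, A2@2, A3@5.
Load per shift: shift 1: 7, shift 2: 7, shift 3: 7, shift 4: 3, shift 5: 2, shift 6: 0, shift 7: 0, shift 8: 0.
Peak is 7.

7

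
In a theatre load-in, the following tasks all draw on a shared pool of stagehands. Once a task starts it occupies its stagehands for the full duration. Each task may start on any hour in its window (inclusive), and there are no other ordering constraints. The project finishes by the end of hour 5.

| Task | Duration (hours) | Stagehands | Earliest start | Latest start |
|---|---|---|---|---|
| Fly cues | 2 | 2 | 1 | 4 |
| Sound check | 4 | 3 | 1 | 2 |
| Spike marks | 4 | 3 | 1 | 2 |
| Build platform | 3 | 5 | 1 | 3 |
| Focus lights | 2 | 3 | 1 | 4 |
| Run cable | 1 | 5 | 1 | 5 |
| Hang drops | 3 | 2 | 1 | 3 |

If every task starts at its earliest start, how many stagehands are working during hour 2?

18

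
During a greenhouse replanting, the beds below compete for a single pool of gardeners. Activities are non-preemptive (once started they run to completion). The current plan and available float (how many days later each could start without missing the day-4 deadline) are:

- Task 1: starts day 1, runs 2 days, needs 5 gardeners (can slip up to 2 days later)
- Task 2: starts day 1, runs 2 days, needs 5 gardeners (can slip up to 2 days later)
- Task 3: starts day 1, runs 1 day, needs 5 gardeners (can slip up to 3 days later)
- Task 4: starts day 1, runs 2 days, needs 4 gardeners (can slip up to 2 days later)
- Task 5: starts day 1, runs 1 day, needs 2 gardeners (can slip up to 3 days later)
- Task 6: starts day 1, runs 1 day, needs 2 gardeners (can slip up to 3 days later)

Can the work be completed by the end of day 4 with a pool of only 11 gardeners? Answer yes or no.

yes

Schedule Task 1@1, Task 2@1, Task 3@3, Task 4@3, Task 5@4, Task 6@4: d1:10  d2:10  d3:9  d4:8 — peak 10 ≤ 11.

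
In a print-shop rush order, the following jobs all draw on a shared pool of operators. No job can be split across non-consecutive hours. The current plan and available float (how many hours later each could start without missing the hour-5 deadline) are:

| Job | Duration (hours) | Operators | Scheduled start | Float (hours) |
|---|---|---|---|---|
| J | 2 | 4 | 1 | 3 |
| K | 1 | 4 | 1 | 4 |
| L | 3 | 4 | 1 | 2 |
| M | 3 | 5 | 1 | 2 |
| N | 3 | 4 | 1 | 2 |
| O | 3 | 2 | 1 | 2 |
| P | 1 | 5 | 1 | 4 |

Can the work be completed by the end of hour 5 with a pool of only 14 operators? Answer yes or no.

no

The minimum achievable peak is 15; 14 < 15, so no feasible schedule stays within the cap.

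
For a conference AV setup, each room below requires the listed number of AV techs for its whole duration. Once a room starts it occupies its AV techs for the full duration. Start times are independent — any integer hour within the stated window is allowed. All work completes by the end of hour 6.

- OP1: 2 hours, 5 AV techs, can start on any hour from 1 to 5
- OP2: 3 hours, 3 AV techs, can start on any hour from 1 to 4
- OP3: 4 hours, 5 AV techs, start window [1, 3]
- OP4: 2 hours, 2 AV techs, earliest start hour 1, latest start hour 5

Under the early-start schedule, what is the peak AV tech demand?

15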